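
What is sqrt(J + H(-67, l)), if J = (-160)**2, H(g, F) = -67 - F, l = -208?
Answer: sqrt(25741) ≈ 160.44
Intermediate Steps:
J = 25600
sqrt(J + H(-67, l)) = sqrt(25600 + (-67 - 1*(-208))) = sqrt(25600 + (-67 + 208)) = sqrt(25600 + 141) = sqrt(25741)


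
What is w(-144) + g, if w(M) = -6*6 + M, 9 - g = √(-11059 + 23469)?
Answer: -171 - √12410 ≈ -282.40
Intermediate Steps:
g = 9 - √12410 (g = 9 - √(-11059 + 23469) = 9 - √12410 ≈ -102.40)
w(M) = -36 + M
w(-144) + g = (-36 - 144) + (9 - √12410) = -180 + (9 - √12410) = -171 - √12410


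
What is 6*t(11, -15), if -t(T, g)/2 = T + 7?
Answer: -216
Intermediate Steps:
t(T, g) = -14 - 2*T (t(T, g) = -2*(T + 7) = -2*(7 + T) = -14 - 2*T)
6*t(11, -15) = 6*(-14 - 2*11) = 6*(-14 - 22) = 6*(-36) = -216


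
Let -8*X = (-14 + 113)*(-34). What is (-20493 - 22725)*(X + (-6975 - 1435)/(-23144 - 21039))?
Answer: -1607571929061/88366 ≈ -1.8192e+7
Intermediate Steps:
X = 1683/4 (X = -(-14 + 113)*(-34)/8 = -99*(-34)/8 = -⅛*(-3366) = 1683/4 ≈ 420.75)
(-20493 - 22725)*(X + (-6975 - 1435)/(-23144 - 21039)) = (-20493 - 22725)*(1683/4 + (-6975 - 1435)/(-23144 - 21039)) = -43218*(1683/4 - 8410/(-44183)) = -43218*(1683/4 - 8410*(-1/44183)) = -43218*(1683/4 + 8410/44183) = -43218*74393629/176732 = -1607571929061/88366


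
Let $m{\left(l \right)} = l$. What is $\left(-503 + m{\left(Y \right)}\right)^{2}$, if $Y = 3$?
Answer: $250000$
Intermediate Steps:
$\left(-503 + m{\left(Y \right)}\right)^{2} = \left(-503 + 3\right)^{2} = \left(-500\right)^{2} = 250000$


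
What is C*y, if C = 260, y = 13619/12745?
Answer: 708188/2549 ≈ 277.83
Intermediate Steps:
y = 13619/12745 (y = 13619*(1/12745) = 13619/12745 ≈ 1.0686)
C*y = 260*(13619/12745) = 708188/2549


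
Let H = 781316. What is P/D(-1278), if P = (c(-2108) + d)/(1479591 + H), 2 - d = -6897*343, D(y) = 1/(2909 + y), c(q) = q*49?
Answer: 335449401/205537 ≈ 1632.1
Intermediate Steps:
c(q) = 49*q
d = 2365673 (d = 2 - (-6897)*343 = 2 - 1*(-2365671) = 2 + 2365671 = 2365673)
P = 205671/205537 (P = (49*(-2108) + 2365673)/(1479591 + 781316) = (-103292 + 2365673)/2260907 = 2262381*(1/2260907) = 205671/205537 ≈ 1.0007)
P/D(-1278) = 205671/(205537*(1/(2909 - 1278))) = 205671/(205537*(1/1631)) = (205671/205537)*1631 = 335449401/205537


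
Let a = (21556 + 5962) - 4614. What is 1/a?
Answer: 1/22904 ≈ 4.3661e-5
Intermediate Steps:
a = 22904 (a = 27518 - 4614 = 22904)
1/a = 1/22904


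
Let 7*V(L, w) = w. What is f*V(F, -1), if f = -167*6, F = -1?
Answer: 1002/7 ≈ 143.14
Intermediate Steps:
V(L, w) = w/7
f = -1002
f*V(F, -1) = -1002*(-1)/7 = -1002*(-⅐) = 1002/7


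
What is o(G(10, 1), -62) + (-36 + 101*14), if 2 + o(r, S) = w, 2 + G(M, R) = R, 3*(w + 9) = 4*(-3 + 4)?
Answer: 4105/3 ≈ 1368.3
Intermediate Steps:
w = -23/3 (w = -9 + (4*(-3 + 4))/3 = -9 + (4*1)/3 = -9 + (1/3)*4 = -9 + 4/3 = -23/3 ≈ -7.6667)
G(M, R) = -2 + R
o(r, S) = -29/3 (o(r, S) = -2 - 23/3 = -29/3)
o(G(10, 1), -62) + (-36 + 101*14) = -29/3 + (-36 + 101*14) = -29/3 + (-36 + 1414) = -29/3 + 1378 = 4105/3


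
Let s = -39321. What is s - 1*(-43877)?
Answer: 4556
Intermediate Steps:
s - 1*(-43877) = -39321 - 1*(-43877) = -39321 + 43877 = 4556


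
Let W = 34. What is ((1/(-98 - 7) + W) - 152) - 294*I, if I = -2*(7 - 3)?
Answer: 234569/105 ≈ 2234.0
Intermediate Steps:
I = -8 (I = -2*4 = -8)
((1/(-98 - 7) + W) - 152) - 294*I = ((1/(-98 - 7) + 34) - 152) - 294*(-8) = ((1/(-105) + 34) - 152) + 2352 = ((-1/105 + 34) - 152) + 2352 = (3569/105 - 152) + 2352 = -12391/105 + 2352 = 234569/105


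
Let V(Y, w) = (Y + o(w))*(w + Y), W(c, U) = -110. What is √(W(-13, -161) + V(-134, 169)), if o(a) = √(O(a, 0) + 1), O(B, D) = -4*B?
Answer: 5*√(-192 + 21*I*√3) ≈ 6.5335 + 69.589*I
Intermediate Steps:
o(a) = √(1 - 4*a) (o(a) = √(-4*a + 1) = √(1 - 4*a))
V(Y, w) = (Y + w)*(Y + √(1 - 4*w)) (V(Y, w) = (Y + √(1 - 4*w))*(w + Y) = (Y + √(1 - 4*w))*(Y + w) = (Y + w)*(Y + √(1 - 4*w)))
√(W(-13, -161) + V(-134, 169)) = √(-110 + ((-134)² - 134*169 - 134*√(1 - 4*169) + 169*√(1 - 4*169))) = √(-110 + (17956 - 22646 - 134*√(1 - 676) + 169*√(1 - 676))) = √(-110 + (17956 - 22646 - 2010*I*√3 + 169*√(-675))) = √(-110 + (17956 - 22646 - 2010*I*√3 + 169*(15*I*√3))) = √(-110 + (17956 - 22646 - 2010*I*√3 + 2535*I*√3)) = √(-110 + (-4690 + 525*I*√3)) = √(-4800 + 525*I*√3)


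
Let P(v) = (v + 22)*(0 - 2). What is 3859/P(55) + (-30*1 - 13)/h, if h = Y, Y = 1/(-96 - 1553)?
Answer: 10915819/154 ≈ 70882.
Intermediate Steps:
P(v) = -44 - 2*v (P(v) = (22 + v)*(-2) = -44 - 2*v)
Y = -1/1649 (Y = 1/(-1649) = -1/1649 ≈ -0.00060643)
h = -1/1649 ≈ -0.00060643
3859/P(55) + (-30*1 - 13)/h = 3859/(-44 - 2*55) + (-30*1 - 13)/(-1/1649) = 3859/(-44 - 110) + (-30 - 13)*(-1649) = 3859/(-154) - 43*(-1649) = 3859*(-1/154) + 70907 = -3859/154 + 70907 = 10915819/154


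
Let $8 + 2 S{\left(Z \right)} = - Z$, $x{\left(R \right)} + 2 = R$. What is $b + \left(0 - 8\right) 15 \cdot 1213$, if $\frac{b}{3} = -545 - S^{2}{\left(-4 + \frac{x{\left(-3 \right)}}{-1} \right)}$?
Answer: $- \frac{589023}{4} \approx -1.4726 \cdot 10^{5}$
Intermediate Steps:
$x{\left(R \right)} = -2 + R$
$S{\left(Z \right)} = -4 - \frac{Z}{2}$ ($S{\left(Z \right)} = -4 + \frac{\left(-1\right) Z}{2} = -4 - \frac{Z}{2}$)
$b = - \frac{6783}{4}$ ($b = 3 \left(-545 - \left(-4 - \frac{-4 + \frac{-2 - 3}{-1}}{2}\right)^{2}\right) = 3 \left(-545 - \left(-4 - \frac{-4 - -5}{2}\right)^{2}\right) = 3 \left(-545 - \left(-4 - \frac{-4 + 5}{2}\right)^{2}\right) = 3 \left(-545 - \left(-4 - \frac{1}{2}\right)^{2}\right) = 3 \left(-545 - \left(- \frac{9}{2}\right)^{2}\right) = 3 \left(-545 - \frac{81}{4}\right) = 3 \left(- \frac{2261}{4}\right) = - \frac{6783}{4} \approx -1695.8$)
$b + \left(0 - 8\right) 15 \cdot 1213 = - \frac{6783}{4} + \left(0 - 8\right) 15 \cdot 1213 = - \frac{6783}{4} + \left(-8\right) 15 \cdot 1213 = - \frac{6783}{4} - 145560 = - \frac{589023}{4}$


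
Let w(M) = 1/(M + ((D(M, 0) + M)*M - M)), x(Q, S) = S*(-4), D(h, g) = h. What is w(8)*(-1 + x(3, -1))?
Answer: 3/128 ≈ 0.023438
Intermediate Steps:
x(Q, S) = -4*S
w(M) = 1/(2*M²) (w(M) = 1/(M + ((M + M)*M - M)) = 1/(M + ((2*M)*M - M)) = 1/(M + (2*M² - M)) = 1/(M + (-M + 2*M²)) = 1/(2*M²))
w(8)*(-1 + x(3, -1)) = ((½)/8²)*(-1 - 4*(-1)) = ((½)*(1/64))*(-1 + 4) = (1/128)*3 = 3/128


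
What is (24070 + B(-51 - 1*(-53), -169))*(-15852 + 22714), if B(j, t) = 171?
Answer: 166341742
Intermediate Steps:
(24070 + B(-51 - 1*(-53), -169))*(-15852 + 22714) = (24070 + 171)*(-15852 + 22714) = 24241*6862 = 166341742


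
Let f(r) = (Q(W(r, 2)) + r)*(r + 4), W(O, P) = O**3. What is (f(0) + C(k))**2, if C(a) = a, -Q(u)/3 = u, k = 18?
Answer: 324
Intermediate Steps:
Q(u) = -3*u
f(r) = (4 + r)*(r - 3*r**3) (f(r) = (-3*r**3 + r)*(r + 4) = (r - 3*r**3)*(4 + r) = (4 + r)*(r - 3*r**3))
(f(0) + C(k))**2 = (0*(4 + 0 - 12*0**2 - 3*0**3) + 18)**2 = (0*(4 + 0 - 12*0 - 3*0) + 18)**2 = (0*(4 + 0 + 0 + 0) + 18)**2 = (0*4 + 18)**2 = (0 + 18)**2 = 18**2 = 324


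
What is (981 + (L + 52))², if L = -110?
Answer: 851929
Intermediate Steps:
(981 + (L + 52))² = (981 + (-110 + 52))² = (981 - 58)² = 923² = 851929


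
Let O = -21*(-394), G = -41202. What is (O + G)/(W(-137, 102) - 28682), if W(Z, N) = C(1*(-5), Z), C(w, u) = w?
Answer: 32928/28687 ≈ 1.1478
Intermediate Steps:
O = 8274
W(Z, N) = -5 (W(Z, N) = 1*(-5) = -5)
(O + G)/(W(-137, 102) - 28682) = (8274 - 41202)/(-5 - 28682) = -32928/(-28687) = -32928*(-1/28687) = 32928/28687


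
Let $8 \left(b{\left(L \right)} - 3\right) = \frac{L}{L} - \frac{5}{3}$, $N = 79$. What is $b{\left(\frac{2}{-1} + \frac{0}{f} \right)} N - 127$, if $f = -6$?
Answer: $\frac{1241}{12} \approx 103.42$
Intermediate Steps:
$b{\left(L \right)} = \frac{35}{12}$ ($b{\left(L \right)} = 3 + \frac{\frac{L}{L} - \frac{5}{3}}{8} = 3 + \frac{1 - \frac{5}{3}}{8} = 3 + \frac{1}{8} \left(- \frac{2}{3}\right) = 3 - \frac{1}{12} = \frac{35}{12}$)
$b{\left(\frac{2}{-1} + \frac{0}{f} \right)} N - 127 = \frac{35}{12} \cdot 79 - 127 = \frac{2765}{12} - 127 = \frac{1241}{12}$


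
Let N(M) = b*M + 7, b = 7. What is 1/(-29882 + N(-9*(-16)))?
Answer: -1/28867 ≈ -3.4642e-5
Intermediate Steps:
N(M) = 7 + 7*M (N(M) = 7*M + 7 = 7 + 7*M)
1/(-29882 + N(-9*(-16))) = 1/(-29882 + (7 + 7*(-9*(-16)))) = 1/(-29882 + (7 + 7*144)) = 1/(-29882 + (7 + 1008)) = 1/(-29882 + 1015) = 1/(-28867) = -1/28867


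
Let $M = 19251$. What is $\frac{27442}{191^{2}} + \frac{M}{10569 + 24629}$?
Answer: $\frac{1668199247}{1284058238} \approx 1.2992$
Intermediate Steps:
$\frac{27442}{191^{2}} + \frac{M}{10569 + 24629} = \frac{27442}{191^{2}} + \frac{19251}{10569 + 24629} = \frac{27442}{36481} + \frac{19251}{35198} = \frac{1668199247}{1284058238}$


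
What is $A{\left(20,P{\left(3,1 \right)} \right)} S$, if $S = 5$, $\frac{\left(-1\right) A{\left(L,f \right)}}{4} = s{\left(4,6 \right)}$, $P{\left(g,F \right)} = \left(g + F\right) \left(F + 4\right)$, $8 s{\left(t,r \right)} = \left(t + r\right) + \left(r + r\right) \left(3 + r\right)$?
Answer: $-295$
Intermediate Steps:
$s{\left(t,r \right)} = \frac{r}{8} + \frac{t}{8} + \frac{r \left(3 + r\right)}{4}$ ($s{\left(t,r \right)} = \frac{\left(t + r\right) + \left(r + r\right) \left(3 + r\right)}{8} = \frac{\left(r + t\right) + 2 r \left(3 + r\right)}{8} = \frac{r + t + 2 r \left(3 + r\right)}{8} = \frac{r}{8} + \frac{t}{8} + \frac{r \left(3 + r\right)}{4}$)
$P{\left(g,F \right)} = \left(4 + F\right) \left(F + g\right)$ ($P{\left(g,F \right)} = \left(F + g\right) \left(4 + F\right) = \left(4 + F\right) \left(F + g\right)$)
$A{\left(L,f \right)} = -59$ ($A{\left(L,f \right)} = - 4 \left(\frac{6^{2}}{4} + \frac{1}{8} \cdot 4 + \frac{7}{8} \cdot 6\right) = - 4 \left(\frac{1}{4} \cdot 36 + \frac{1}{2} + \frac{21}{4}\right) = - 4 \left(9 + \frac{1}{2} + \frac{21}{4}\right) = \left(-4\right) \frac{59}{4} = -59$)
$A{\left(20,P{\left(3,1 \right)} \right)} S = \left(-59\right) 5 = -295$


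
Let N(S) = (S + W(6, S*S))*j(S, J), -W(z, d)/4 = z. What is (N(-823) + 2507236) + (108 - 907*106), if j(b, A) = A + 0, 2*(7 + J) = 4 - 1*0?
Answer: 2415437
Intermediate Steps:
J = -5 (J = -7 + (4 - 1*0)/2 = -7 + (4 + 0)/2 = -7 + (1/2)*4 = -7 + 2 = -5)
W(z, d) = -4*z
j(b, A) = A
N(S) = 120 - 5*S (N(S) = (S - 4*6)*(-5) = (S - 24)*(-5) = (-24 + S)*(-5) = 120 - 5*S)
(N(-823) + 2507236) + (108 - 907*106) = ((120 - 5*(-823)) + 2507236) + (108 - 907*106) = ((120 + 4115) + 2507236) + (108 - 96142) = (4235 + 2507236) - 96034 = 2511471 - 96034 = 2415437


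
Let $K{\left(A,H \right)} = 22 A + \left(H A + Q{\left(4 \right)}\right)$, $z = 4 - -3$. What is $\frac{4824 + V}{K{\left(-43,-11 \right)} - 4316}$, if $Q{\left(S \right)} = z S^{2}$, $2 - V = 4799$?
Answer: $- \frac{9}{1559} \approx -0.0057729$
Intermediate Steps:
$V = -4797$ ($V = 2 - 4799 = -4797$)
$z = 7$ ($z = 4 + 3 = 7$)
$Q{\left(S \right)} = 7 S^{2}$
$K{\left(A,H \right)} = 112 + 22 A + A H$ ($K{\left(A,H \right)} = 22 A + \left(H A + 7 \cdot 4^{2}\right) = 22 A + \left(A H + 7 \cdot 16\right) = 22 A + \left(A H + 112\right) = 22 A + \left(112 + A H\right) = 112 + 22 A + A H$)
$\frac{4824 + V}{K{\left(-43,-11 \right)} - 4316} = \frac{4824 - 4797}{\left(112 + 22 \left(-43\right) - -473\right) - 4316} = \frac{27}{\left(112 - 946 + 473\right) - 4316} = \frac{27}{-361 - 4316} = \frac{27}{-4677} = 27 \left(- \frac{1}{4677}\right) = - \frac{9}{1559}$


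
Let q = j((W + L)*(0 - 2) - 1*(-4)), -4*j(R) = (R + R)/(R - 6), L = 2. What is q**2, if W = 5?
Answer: 25/256 ≈ 0.097656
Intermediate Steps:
j(R) = -R/(2*(-6 + R)) (j(R) = -(R + R)/(4*(R - 6)) = -2*R/(4*(-6 + R)) = -R/(2*(-6 + R)))
q = -5/16 (q = -((5 + 2)*(0 - 2) - 1*(-4))/(-12 + 2*((5 + 2)*(0 - 2) - 1*(-4))) = -(7*(-2) + 4)/(-12 + 2*(7*(-2) + 4)) = -(-14 + 4)/(-12 + 2*(-14 + 4)) = -1*(-10)/(-12 + 2*(-10)) = -1*(-10)/(-12 - 20) = -1*(-10)/(-32) = -1*(-10)*(-1/32) = -5/16 ≈ -0.31250)
q**2 = (-5/16)**2 = 25/256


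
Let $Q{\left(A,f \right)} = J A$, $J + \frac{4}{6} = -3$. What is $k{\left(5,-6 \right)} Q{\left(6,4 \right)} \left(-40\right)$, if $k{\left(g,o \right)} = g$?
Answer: $4400$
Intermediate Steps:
$J = - \frac{11}{3}$ ($J = - \frac{2}{3} - 3 = - \frac{11}{3} \approx -3.6667$)
$Q{\left(A,f \right)} = - \frac{11 A}{3}$
$k{\left(5,-6 \right)} Q{\left(6,4 \right)} \left(-40\right) = 5 \left(\left(- \frac{11}{3}\right) 6\right) \left(-40\right) = 5 \left(-22\right) \left(-40\right) = \left(-110\right) \left(-40\right) = 4400$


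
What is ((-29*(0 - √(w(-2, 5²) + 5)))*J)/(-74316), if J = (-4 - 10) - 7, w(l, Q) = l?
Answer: 203*√3/24772 ≈ 0.014194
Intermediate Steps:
J = -21 (J = -14 - 7 = -21)
((-29*(0 - √(w(-2, 5²) + 5)))*J)/(-74316) = (-29*(0 - √(-2 + 5))*(-21))/(-74316) = (-29*(0 - √3)*(-21))*(-1/74316) = (-(-29)*√3*(-21))*(-1/74316) = ((29*√3)*(-21))*(-1/74316) = -609*√3*(-1/74316) = 203*√3/24772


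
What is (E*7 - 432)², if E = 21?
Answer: 81225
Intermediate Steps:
(E*7 - 432)² = (21*7 - 432)² = (147 - 432)² = (-285)² = 81225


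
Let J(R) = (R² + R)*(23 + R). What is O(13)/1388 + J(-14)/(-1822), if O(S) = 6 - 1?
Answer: -1132217/1264468 ≈ -0.89541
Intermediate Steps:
J(R) = (23 + R)*(R + R²) (J(R) = (R + R²)*(23 + R) = (23 + R)*(R + R²))
O(S) = 5
O(13)/1388 + J(-14)/(-1822) = 5/1388 - 14*(23 + (-14)² + 24*(-14))/(-1822) = 5*(1/1388) - 14*(23 + 196 - 336)*(-1/1822) = 5/1388 - 14*(-117)*(-1/1822) = 5/1388 + 1638*(-1/1822) = 5/1388 - 819/911 = -1132217/1264468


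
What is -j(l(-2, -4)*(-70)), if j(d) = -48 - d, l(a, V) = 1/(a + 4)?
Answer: 13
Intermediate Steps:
l(a, V) = 1/(4 + a)
-j(l(-2, -4)*(-70)) = -(-48 - (-70)/(4 - 2)) = -(-48 - (-70)/2) = -(-48 - 1*(-35)) = -(-48 + 35) = -1*(-13) = 13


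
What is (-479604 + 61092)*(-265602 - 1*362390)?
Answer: 262822187904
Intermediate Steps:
(-479604 + 61092)*(-265602 - 1*362390) = -418512*(-265602 - 362390) = -418512*(-627992) = 262822187904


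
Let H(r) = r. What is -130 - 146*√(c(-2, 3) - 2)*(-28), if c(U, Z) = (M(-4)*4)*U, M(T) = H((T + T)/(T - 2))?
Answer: -130 + 4088*I*√114/3 ≈ -130.0 + 14549.0*I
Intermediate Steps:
M(T) = 2*T/(-2 + T) (M(T) = (T + T)/(T - 2) = (2*T)/(-2 + T) = 2*T/(-2 + T))
c(U, Z) = 16*U/3 (c(U, Z) = ((2*(-4)/(-2 - 4))*4)*U = ((2*(-4)/(-6))*4)*U = ((2*(-4)*(-⅙))*4)*U = ((4/3)*4)*U = 16*U/3)
-130 - 146*√(c(-2, 3) - 2)*(-28) = -130 - 146*√((16/3)*(-2) - 2)*(-28) = -130 - 146*√(-32/3 - 2)*(-28) = -130 - 146*√(-38/3)*(-28) = -130 - 146*I*√114/3*(-28) = -130 - (-4088)*I*√114/3 = -130 + 4088*I*√114/3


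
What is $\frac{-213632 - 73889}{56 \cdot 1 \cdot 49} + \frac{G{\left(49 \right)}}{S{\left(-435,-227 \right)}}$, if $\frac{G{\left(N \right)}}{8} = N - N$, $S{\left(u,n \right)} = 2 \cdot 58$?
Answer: $- \frac{287521}{2744} \approx -104.78$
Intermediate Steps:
$S{\left(u,n \right)} = 116$
$G{\left(N \right)} = 0$ ($G{\left(N \right)} = 8 \left(N - N\right) = 8 \cdot 0 = 0$)
$\frac{-213632 - 73889}{56 \cdot 1 \cdot 49} + \frac{G{\left(49 \right)}}{S{\left(-435,-227 \right)}} = \frac{-213632 - 73889}{56 \cdot 1 \cdot 49} + \frac{0}{116} = - \frac{287521}{56 \cdot 49} + 0 \cdot \frac{1}{116} = - \frac{287521}{2744} + 0 = - \frac{287521}{2744}$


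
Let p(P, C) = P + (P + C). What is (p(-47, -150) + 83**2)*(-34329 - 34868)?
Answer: -459814065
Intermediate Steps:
p(P, C) = C + 2*P (p(P, C) = P + (C + P) = C + 2*P)
(p(-47, -150) + 83**2)*(-34329 - 34868) = ((-150 + 2*(-47)) + 83**2)*(-34329 - 34868) = ((-150 - 94) + 6889)*(-69197) = (-244 + 6889)*(-69197) = 6645*(-69197) = -459814065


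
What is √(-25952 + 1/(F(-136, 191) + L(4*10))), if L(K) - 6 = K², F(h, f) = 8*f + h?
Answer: I*√233256676810/2998 ≈ 161.1*I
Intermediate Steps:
F(h, f) = h + 8*f
L(K) = 6 + K²
√(-25952 + 1/(F(-136, 191) + L(4*10))) = √(-25952 + 1/((-136 + 8*191) + (6 + (4*10)²))) = √(-25952 + 1/((-136 + 1528) + (6 + 40²))) = √(-25952 + 1/(1392 + (6 + 1600))) = √(-25952 + 1/(1392 + 1606)) = √(-25952 + 1/2998) = √(-77804095/2998) = I*√233256676810/2998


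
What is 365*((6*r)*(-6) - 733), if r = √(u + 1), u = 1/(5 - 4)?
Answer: -267545 - 13140*√2 ≈ -2.8613e+5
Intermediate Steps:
u = 1 (u = 1/1 = 1)
r = √2 (r = √(1 + 1) = √2 ≈ 1.4142)
365*((6*r)*(-6) - 733) = 365*((6*√2)*(-6) - 733) = 365*(-36*√2 - 733) = 365*(-733 - 36*√2) = -267545 - 13140*√2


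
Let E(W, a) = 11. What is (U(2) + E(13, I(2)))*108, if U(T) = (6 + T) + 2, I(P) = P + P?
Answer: 2268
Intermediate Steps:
I(P) = 2*P
U(T) = 8 + T
(U(2) + E(13, I(2)))*108 = ((8 + 2) + 11)*108 = (10 + 11)*108 = 21*108 = 2268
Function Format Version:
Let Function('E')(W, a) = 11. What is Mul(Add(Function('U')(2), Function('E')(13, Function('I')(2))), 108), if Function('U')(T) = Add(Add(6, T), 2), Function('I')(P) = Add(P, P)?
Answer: 2268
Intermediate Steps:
Function('I')(P) = Mul(2, P)
Function('U')(T) = Add(8, T)
Mul(Add(Function('U')(2), Function('E')(13, Function('I')(2))), 108) = Mul(Add(Add(8, 2), 11), 108) = Mul(Add(10, 11), 108) = Mul(21, 108) = 2268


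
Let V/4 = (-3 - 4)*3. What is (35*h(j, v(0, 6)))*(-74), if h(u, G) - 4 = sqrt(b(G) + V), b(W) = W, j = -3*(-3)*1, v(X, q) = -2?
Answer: -10360 - 2590*I*sqrt(86) ≈ -10360.0 - 24019.0*I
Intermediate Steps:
j = 9 (j = 9*1 = 9)
V = -84 (V = 4*((-3 - 4)*3) = 4*(-7*3) = 4*(-21) = -84)
h(u, G) = 4 + sqrt(-84 + G) (h(u, G) = 4 + sqrt(G - 84) = 4 + sqrt(-84 + G))
(35*h(j, v(0, 6)))*(-74) = (35*(4 + sqrt(-84 - 2)))*(-74) = (35*(4 + sqrt(-86)))*(-74) = (35*(4 + I*sqrt(86)))*(-74) = (140 + 35*I*sqrt(86))*(-74) = -10360 - 2590*I*sqrt(86)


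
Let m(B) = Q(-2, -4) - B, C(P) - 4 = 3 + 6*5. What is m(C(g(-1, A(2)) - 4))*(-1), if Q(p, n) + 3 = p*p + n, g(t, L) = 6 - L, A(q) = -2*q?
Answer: 40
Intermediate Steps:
C(P) = 37 (C(P) = 4 + (3 + 6*5) = 4 + (3 + 30) = 4 + 33 = 37)
Q(p, n) = -3 + n + p² (Q(p, n) = -3 + (p*p + n) = -3 + (p² + n) = -3 + (n + p²) = -3 + n + p²)
m(B) = -3 - B (m(B) = (-3 - 4 + (-2)²) - B = (-3 - 4 + 4) - B = -3 - B)
m(C(g(-1, A(2)) - 4))*(-1) = (-3 - 1*37)*(-1) = (-3 - 37)*(-1) = -40*(-1) = 40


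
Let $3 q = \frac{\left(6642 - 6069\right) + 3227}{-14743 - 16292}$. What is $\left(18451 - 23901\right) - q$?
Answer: $- \frac{101483690}{18621} \approx -5450.0$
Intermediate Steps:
$q = - \frac{760}{18621}$ ($q = \frac{\left(\left(6642 - 6069\right) + 3227\right) \frac{1}{-14743 - 16292}}{3} = \frac{\left(\left(6642 - 6069\right) + 3227\right) \frac{1}{-31035}}{3} = \frac{\left(573 + 3227\right) \left(- \frac{1}{31035}\right)}{3} = \frac{3800 \left(- \frac{1}{31035}\right)}{3} = \frac{1}{3} \left(- \frac{760}{6207}\right) = - \frac{760}{18621} \approx -0.040814$)
$\left(18451 - 23901\right) - q = \left(18451 - 23901\right) - - \frac{760}{18621} = -5450 + \frac{760}{18621} = - \frac{101483690}{18621}$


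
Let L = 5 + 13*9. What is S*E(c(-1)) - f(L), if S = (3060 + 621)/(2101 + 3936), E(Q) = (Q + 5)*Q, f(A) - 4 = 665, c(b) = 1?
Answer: -4016667/6037 ≈ -665.34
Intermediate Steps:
L = 122 (L = 5 + 117 = 122)
f(A) = 669 (f(A) = 4 + 665 = 669)
E(Q) = Q*(5 + Q) (E(Q) = (5 + Q)*Q = Q*(5 + Q))
S = 3681/6037 ≈ 0.60974
S*E(c(-1)) - f(L) = 3681*(1*(5 + 1))/6037 - 1*669 = 3681*(1*6)/6037 - 669 = (3681/6037)*6 - 669 = 22086/6037 - 669 = -4016667/6037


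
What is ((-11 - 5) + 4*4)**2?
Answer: 0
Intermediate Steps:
((-11 - 5) + 4*4)**2 = (-16 + 16)**2 = 0**2 = 0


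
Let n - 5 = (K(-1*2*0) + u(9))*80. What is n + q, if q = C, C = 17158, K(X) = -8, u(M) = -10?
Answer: 15723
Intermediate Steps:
q = 17158
n = -1435 (n = 5 + (-8 - 10)*80 = 5 - 18*80 = 5 - 1440 = -1435)
n + q = -1435 + 17158 = 15723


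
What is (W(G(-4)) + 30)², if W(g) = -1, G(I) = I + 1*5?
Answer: 841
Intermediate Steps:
G(I) = 5 + I (G(I) = I + 5 = 5 + I)
(W(G(-4)) + 30)² = (-1 + 30)² = 29² = 841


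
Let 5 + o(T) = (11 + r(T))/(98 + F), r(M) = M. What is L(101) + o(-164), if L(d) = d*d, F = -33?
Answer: 662587/65 ≈ 10194.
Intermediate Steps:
L(d) = d**2
o(T) = -314/65 + T/65 (o(T) = -5 + (11 + T)/(98 - 33) = -5 + (11 + T)/65 = -5 + (11 + T)*(1/65) = -5 + (11/65 + T/65) = -314/65 + T/65)
L(101) + o(-164) = 101**2 + (-314/65 + (1/65)*(-164)) = 10201 + (-314/65 - 164/65) = 10201 - 478/65 = 662587/65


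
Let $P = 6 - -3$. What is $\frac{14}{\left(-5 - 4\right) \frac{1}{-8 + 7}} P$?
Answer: $14$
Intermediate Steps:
$P = 9$ ($P = 6 + 3 = 9$)
$\frac{14}{\left(-5 - 4\right) \frac{1}{-8 + 7}} P = \frac{14}{\left(-5 - 4\right) \frac{1}{-8 + 7}} \cdot 9 = \frac{14}{\left(-9\right) \frac{1}{-1}} \cdot 9 = \frac{14}{\left(-9\right) \left(-1\right)} 9 = \frac{14}{9} \cdot 9 = 14$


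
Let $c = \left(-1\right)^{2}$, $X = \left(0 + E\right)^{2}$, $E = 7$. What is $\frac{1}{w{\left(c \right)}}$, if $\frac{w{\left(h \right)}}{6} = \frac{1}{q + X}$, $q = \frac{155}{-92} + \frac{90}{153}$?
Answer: $\frac{74921}{9384} \approx 7.9839$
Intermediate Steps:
$q = - \frac{1715}{1564}$ ($q = 155 \left(- \frac{1}{92}\right) + 90 \cdot \frac{1}{153} = - \frac{155}{92} + \frac{10}{17} = - \frac{1715}{1564} \approx -1.0965$)
$X = 49$ ($X = \left(0 + 7\right)^{2} = 7^{2} = 49$)
$c = 1$
$w{\left(h \right)} = \frac{9384}{74921}$ ($w{\left(h \right)} = \frac{6}{- \frac{1715}{1564} + 49} = \frac{6}{\frac{74921}{1564}} = 6 \cdot \frac{1564}{74921} = \frac{9384}{74921}$)
$\frac{1}{w{\left(c \right)}} = \frac{1}{\frac{9384}{74921}} = \frac{74921}{9384}$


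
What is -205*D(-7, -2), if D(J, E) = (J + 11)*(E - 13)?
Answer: 12300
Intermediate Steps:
D(J, E) = (-13 + E)*(11 + J) (D(J, E) = (11 + J)*(-13 + E) = (-13 + E)*(11 + J))
-205*D(-7, -2) = -205*(-143 - 13*(-7) + 11*(-2) - 2*(-7)) = -205*(-143 + 91 - 22 + 14) = -205*(-60) = 12300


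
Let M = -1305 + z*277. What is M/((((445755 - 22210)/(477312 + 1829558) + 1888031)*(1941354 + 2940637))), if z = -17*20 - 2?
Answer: -14769965862/1417548737933584091 ≈ -1.0419e-8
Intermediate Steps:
z = -342 (z = -340 - 2 = -342)
M = -96039 (M = -1305 - 342*277 = -1305 - 94734 = -96039)
M/((((445755 - 22210)/(477312 + 1829558) + 1888031)*(1941354 + 2940637))) = -96039*1/((1941354 + 2940637)*((445755 - 22210)/(477312 + 1829558) + 1888031)) = -96039*1/(4881991*(423545/2306870 + 1888031)) = -96039*1/(4881991*(423545*(1/2306870) + 1888031)) = -96039*1/(4881991*(84709/461374 + 1888031)) = -96039/((871088499303/461374)*4881991) = -96039/4252646213800752273/461374 = -96039*461374/4252646213800752273 = -14769965862/1417548737933584091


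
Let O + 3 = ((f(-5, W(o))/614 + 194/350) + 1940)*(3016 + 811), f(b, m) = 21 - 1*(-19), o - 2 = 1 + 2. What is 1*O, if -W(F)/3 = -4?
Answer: 399002013058/53725 ≈ 7.4267e+6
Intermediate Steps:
o = 5 (o = 2 + (1 + 2) = 2 + 3 = 5)
W(F) = 12 (W(F) = -3*(-4) = 12)
f(b, m) = 40 (f(b, m) = 21 + 19 = 40)
O = 399002013058/53725 (O = -3 + ((40/614 + 194/350) + 1940)*(3016 + 811) = -3 + ((40*(1/614) + 194*(1/350)) + 1940)*3827 = -3 + ((20/307 + 97/175) + 1940)*3827 = -3 + (33279/53725 + 1940)*3827 = -3 + (104259779/53725)*3827 = -3 + 399002174233/53725 = 399002013058/53725 ≈ 7.4267e+6)
1*O = 1*(399002013058/53725) = 399002013058/53725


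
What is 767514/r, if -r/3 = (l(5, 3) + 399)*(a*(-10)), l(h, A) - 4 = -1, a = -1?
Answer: -127919/2010 ≈ -63.641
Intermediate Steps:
l(h, A) = 3 (l(h, A) = 4 - 1 = 3)
r = -12060 (r = -3*(3 + 399)*(-1*(-10)) = -1206*10 = -3*4020 = -12060)
767514/r = 767514/(-12060) = 767514*(-1/12060) = -127919/2010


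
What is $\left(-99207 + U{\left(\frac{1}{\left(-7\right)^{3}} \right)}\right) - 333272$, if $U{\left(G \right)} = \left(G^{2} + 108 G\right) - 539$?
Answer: $- \frac{50944171725}{117649} \approx -4.3302 \cdot 10^{5}$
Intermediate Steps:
$U{\left(G \right)} = -539 + G^{2} + 108 G$
$\left(-99207 + U{\left(\frac{1}{\left(-7\right)^{3}} \right)}\right) - 333272 = \left(-99207 + \left(-539 + \left(\frac{1}{\left(-7\right)^{3}}\right)^{2} + \frac{108}{\left(-7\right)^{3}}\right)\right) - 333272 = \left(-99207 + \left(-539 + \left(\frac{1}{-343}\right)^{2} + \frac{108}{-343}\right)\right) - 333272 = \left(-99207 + \left(-539 + \left(- \frac{1}{343}\right)^{2} + 108 \left(- \frac{1}{343}\right)\right)\right) - 333272 = \left(-99207 - \frac{63449854}{117649}\right) - 333272 = - \frac{11735054197}{117649} - 333272 = - \frac{50944171725}{117649}$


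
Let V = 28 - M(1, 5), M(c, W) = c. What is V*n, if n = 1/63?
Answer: 3/7 ≈ 0.42857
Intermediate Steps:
V = 27 (V = 28 - 1*1 = 28 - 1 = 27)
n = 1/63 ≈ 0.015873
V*n = 27*(1/63) = 3/7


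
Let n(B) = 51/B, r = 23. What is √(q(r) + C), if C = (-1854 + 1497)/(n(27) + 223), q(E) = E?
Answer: √21929534/1012 ≈ 4.6274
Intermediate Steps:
C = -3213/2024 (C = (-1854 + 1497)/(51/27 + 223) = -357/(51*(1/27) + 223) = -357/(17/9 + 223) = -357/2024/9 = -357*9/2024 = -3213/2024 ≈ -1.5875)
√(q(r) + C) = √(23 - 3213/2024) = √(43339/2024) = √21929534/1012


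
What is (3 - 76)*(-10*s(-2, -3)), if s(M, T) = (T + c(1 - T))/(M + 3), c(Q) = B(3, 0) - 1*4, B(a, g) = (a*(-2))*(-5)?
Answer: 16790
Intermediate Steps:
B(a, g) = 10*a (B(a, g) = -2*a*(-5) = 10*a)
c(Q) = 26 (c(Q) = 10*3 - 1*4 = 30 - 4 = 26)
s(M, T) = (26 + T)/(3 + M) (s(M, T) = (T + 26)/(M + 3) = (26 + T)/(3 + M))
(3 - 76)*(-10*s(-2, -3)) = (3 - 76)*(-10*(26 - 3)/(3 - 2)) = -(-730)*23/1 = -(-730)*1*23 = -(-730)*23 = -73*(-230) = 16790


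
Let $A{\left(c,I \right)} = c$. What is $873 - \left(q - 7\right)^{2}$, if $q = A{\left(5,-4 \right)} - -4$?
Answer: $869$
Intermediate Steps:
$q = 9$ ($q = 5 - -4 = 5 + 4 = 9$)
$873 - \left(q - 7\right)^{2} = 873 - \left(9 - 7\right)^{2} = 873 - 2^{2} = 873 - 4 = 869$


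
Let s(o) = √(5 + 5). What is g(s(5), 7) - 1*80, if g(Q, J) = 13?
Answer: -67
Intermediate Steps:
s(o) = √10
g(s(5), 7) - 1*80 = 13 - 1*80 = 13 - 80 = -67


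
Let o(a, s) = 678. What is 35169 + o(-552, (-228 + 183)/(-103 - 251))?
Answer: 35847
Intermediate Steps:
35169 + o(-552, (-228 + 183)/(-103 - 251)) = 35169 + 678 = 35847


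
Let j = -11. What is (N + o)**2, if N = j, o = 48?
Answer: 1369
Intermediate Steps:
N = -11
(N + o)**2 = (-11 + 48)**2 = 37**2 = 1369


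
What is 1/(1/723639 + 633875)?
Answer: 723639/458696671126 ≈ 1.5776e-6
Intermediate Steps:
1/(1/723639 + 633875) = 1/(458696671126/723639) = 723639/458696671126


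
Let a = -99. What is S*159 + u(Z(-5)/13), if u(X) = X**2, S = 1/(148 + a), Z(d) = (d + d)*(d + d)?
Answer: 516871/8281 ≈ 62.417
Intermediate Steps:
Z(d) = 4*d**2 (Z(d) = (2*d)*(2*d) = 4*d**2)
S = 1/49 (S = 1/(148 - 99) = 1/49 ≈ 0.020408)
S*159 + u(Z(-5)/13) = (1/49)*159 + ((4*(-5)**2)/13)**2 = 159/49 + ((4*25)*(1/13))**2 = 159/49 + (100*(1/13))**2 = 159/49 + (100/13)**2 = 159/49 + 10000/169 = 516871/8281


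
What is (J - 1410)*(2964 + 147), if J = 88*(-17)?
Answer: -9040566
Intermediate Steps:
J = -1496
(J - 1410)*(2964 + 147) = (-1496 - 1410)*(2964 + 147) = -2906*3111 = -9040566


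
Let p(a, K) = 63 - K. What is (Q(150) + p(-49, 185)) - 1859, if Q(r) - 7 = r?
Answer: -1824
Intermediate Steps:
Q(r) = 7 + r
(Q(150) + p(-49, 185)) - 1859 = ((7 + 150) + (63 - 1*185)) - 1859 = (157 + (63 - 185)) - 1859 = (157 - 122) - 1859 = 35 - 1859 = -1824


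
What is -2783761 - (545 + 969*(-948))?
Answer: -1865694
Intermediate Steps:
-2783761 - (545 + 969*(-948)) = -2783761 - (545 - 918612) = -2783761 - 1*(-918067) = -2783761 + 918067 = -1865694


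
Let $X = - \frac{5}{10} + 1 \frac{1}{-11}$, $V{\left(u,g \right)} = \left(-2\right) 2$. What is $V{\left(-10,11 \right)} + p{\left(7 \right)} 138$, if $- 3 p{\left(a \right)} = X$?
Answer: $\frac{255}{11} \approx 23.182$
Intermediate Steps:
$V{\left(u,g \right)} = -4$
$X = - \frac{13}{22}$ ($X = \left(-5\right) \frac{1}{10} + 1 \left(- \frac{1}{11}\right) = - \frac{1}{2} - \frac{1}{11} = - \frac{13}{22} \approx -0.59091$)
$p{\left(a \right)} = \frac{13}{66}$ ($p{\left(a \right)} = \left(- \frac{1}{3}\right) \left(- \frac{13}{22}\right) = \frac{13}{66}$)
$V{\left(-10,11 \right)} + p{\left(7 \right)} 138 = -4 + \frac{13}{66} \cdot 138 = -4 + \frac{299}{11} = \frac{255}{11}$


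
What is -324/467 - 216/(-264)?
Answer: 639/5137 ≈ 0.12439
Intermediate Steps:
-324/467 - 216/(-264) = -324*1/467 - 216*(-1/264) = -324/467 + 9/11 = 639/5137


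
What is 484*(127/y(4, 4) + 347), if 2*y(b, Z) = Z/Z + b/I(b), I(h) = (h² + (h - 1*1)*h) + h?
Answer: 2495020/9 ≈ 2.7722e+5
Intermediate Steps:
I(h) = h + h² + h*(-1 + h) (I(h) = (h² + (h - 1)*h) + h = (h² + (-1 + h)*h) + h = (h² + h*(-1 + h)) + h = h + h² + h*(-1 + h))
y(b, Z) = ½ + 1/(4*b) (y(b, Z) = (Z/Z + b/((2*b²)))/2 = (1 + b*(1/(2*b²)))/2 = (1 + 1/(2*b))/2 = ½ + 1/(4*b))
484*(127/y(4, 4) + 347) = 484*(127/(((¼)*(1 + 2*4)/4)) + 347) = 484*(127/(((¼)*(¼)*(1 + 8))) + 347) = 484*(127/(((¼)*(¼)*9)) + 347) = 484*(127/(9/16) + 347) = 484*(127*(16/9) + 347) = 484*(2032/9 + 347) = 484*(5155/9) = 2495020/9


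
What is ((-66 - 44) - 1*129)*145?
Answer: -34655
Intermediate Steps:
((-66 - 44) - 1*129)*145 = (-110 - 129)*145 = -239*145 = -34655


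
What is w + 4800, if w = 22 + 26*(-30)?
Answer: 4042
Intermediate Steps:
w = -758 (w = 22 - 780 = -758)
w + 4800 = -758 + 4800 = 4042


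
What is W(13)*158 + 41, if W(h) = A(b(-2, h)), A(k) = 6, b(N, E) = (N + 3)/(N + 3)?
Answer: 989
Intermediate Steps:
b(N, E) = 1 (b(N, E) = (3 + N)/(3 + N) = 1)
W(h) = 6
W(13)*158 + 41 = 6*158 + 41 = 948 + 41 = 989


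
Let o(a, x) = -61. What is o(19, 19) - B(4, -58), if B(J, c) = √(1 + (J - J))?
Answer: -62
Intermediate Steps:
B(J, c) = 1 (B(J, c) = √(1 + 0) = √1 = 1)
o(19, 19) - B(4, -58) = -61 - 1*1 = -61 - 1 = -62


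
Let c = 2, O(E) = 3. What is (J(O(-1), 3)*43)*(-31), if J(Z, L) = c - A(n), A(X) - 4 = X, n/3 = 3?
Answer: 14663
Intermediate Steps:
n = 9 (n = 3*3 = 9)
A(X) = 4 + X
J(Z, L) = -11 (J(Z, L) = 2 - (4 + 9) = 2 - 1*13 = 2 - 13 = -11)
(J(O(-1), 3)*43)*(-31) = -11*43*(-31) = -473*(-31) = 14663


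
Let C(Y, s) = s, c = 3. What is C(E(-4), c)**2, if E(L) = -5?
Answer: 9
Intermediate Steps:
C(E(-4), c)**2 = 3**2 = 9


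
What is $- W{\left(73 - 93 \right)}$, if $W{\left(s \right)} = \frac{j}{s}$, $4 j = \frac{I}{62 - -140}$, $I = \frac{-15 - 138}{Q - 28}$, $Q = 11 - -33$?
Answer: $- \frac{153}{258560} \approx -0.00059174$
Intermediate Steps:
$Q = 44$ ($Q = 11 + 33 = 44$)
$I = - \frac{153}{16}$ ($I = \frac{-15 - 138}{44 - 28} = - \frac{153}{16} \approx -9.5625$)
$j = - \frac{153}{12928}$ ($j = \frac{\left(- \frac{153}{16}\right) \frac{1}{62 - -140}}{4} = \frac{\left(- \frac{153}{16}\right) \frac{1}{62 + 140}}{4} = \frac{\left(- \frac{153}{16}\right) \frac{1}{202}}{4} = \frac{1}{4} \left(- \frac{153}{3232}\right) = - \frac{153}{12928} \approx -0.011835$)
$W{\left(s \right)} = - \frac{153}{12928 s}$
$- W{\left(73 - 93 \right)} = - \frac{-153}{12928 \left(73 - 93\right)} = - \frac{-153}{12928 \left(-20\right)} = - \frac{\left(-153\right) \left(-1\right)}{12928 \cdot 20} = \left(-1\right) \frac{153}{258560} = - \frac{153}{258560}$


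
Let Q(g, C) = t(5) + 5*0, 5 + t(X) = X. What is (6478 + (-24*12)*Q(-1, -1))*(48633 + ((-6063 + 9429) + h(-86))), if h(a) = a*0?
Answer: 336849522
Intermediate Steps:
t(X) = -5 + X
h(a) = 0
Q(g, C) = 0 (Q(g, C) = (-5 + 5) + 5*0 = 0 + 0 = 0)
(6478 + (-24*12)*Q(-1, -1))*(48633 + ((-6063 + 9429) + h(-86))) = (6478 - 24*12*0)*(48633 + ((-6063 + 9429) + 0)) = (6478 - 288*0)*(48633 + (3366 + 0)) = (6478 + 0)*(48633 + 3366) = 6478*51999 = 336849522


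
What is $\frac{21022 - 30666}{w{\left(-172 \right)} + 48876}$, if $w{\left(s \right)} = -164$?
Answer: $- \frac{2411}{12178} \approx -0.19798$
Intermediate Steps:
$\frac{21022 - 30666}{w{\left(-172 \right)} + 48876} = \frac{21022 - 30666}{-164 + 48876} = - \frac{9644}{48712} = \left(-9644\right) \frac{1}{48712} = - \frac{2411}{12178}$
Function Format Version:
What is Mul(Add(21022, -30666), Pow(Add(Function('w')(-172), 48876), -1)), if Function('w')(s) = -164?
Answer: Rational(-2411, 12178) ≈ -0.19798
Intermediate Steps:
Mul(Add(21022, -30666), Pow(Add(Function('w')(-172), 48876), -1)) = Mul(Add(21022, -30666), Pow(Add(-164, 48876), -1)) = Mul(-9644, Pow(48712, -1)) = Mul(-9644, Rational(1, 48712)) = Rational(-2411, 12178)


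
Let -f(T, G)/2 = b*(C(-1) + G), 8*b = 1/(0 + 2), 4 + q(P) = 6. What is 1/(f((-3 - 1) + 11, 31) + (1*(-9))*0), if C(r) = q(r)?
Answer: -8/33 ≈ -0.24242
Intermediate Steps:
q(P) = 2 (q(P) = -4 + 6 = 2)
C(r) = 2
b = 1/16 (b = 1/(8*(0 + 2)) = (⅛)/2 = (⅛)*(½) = 1/16 ≈ 0.062500)
f(T, G) = -¼ - G/8 (f(T, G) = -(2 + G)/8 = -2*(⅛ + G/16) = -¼ - G/8)
1/(f((-3 - 1) + 11, 31) + (1*(-9))*0) = 1/((-¼ - ⅛*31) + (1*(-9))*0) = 1/((-¼ - 31/8) - 9*0) = 1/(-33/8 + 0) = 1/(-33/8) = -8/33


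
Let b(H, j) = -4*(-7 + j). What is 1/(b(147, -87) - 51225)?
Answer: -1/50849 ≈ -1.9666e-5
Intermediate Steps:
b(H, j) = 28 - 4*j
1/(b(147, -87) - 51225) = 1/((28 - 4*(-87)) - 51225) = 1/((28 + 348) - 51225) = 1/(376 - 51225) = 1/(-50849) = -1/50849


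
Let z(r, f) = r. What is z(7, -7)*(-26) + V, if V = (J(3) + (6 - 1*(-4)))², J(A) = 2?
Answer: -38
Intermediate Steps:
V = 144 (V = (2 + (6 - 1*(-4)))² = (2 + (6 + 4))² = (2 + 10)² = 12² = 144)
z(7, -7)*(-26) + V = 7*(-26) + 144 = -182 + 144 = -38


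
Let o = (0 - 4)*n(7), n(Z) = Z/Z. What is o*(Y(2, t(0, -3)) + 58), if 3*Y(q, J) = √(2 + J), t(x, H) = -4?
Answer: -232 - 4*I*√2/3 ≈ -232.0 - 1.8856*I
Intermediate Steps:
n(Z) = 1
Y(q, J) = √(2 + J)/3
o = -4 (o = (0 - 4)*1 = -4*1 = -4)
o*(Y(2, t(0, -3)) + 58) = -4*(√(2 - 4)/3 + 58) = -4*(√(-2)/3 + 58) = -4*((I*√2)/3 + 58) = -4*(I*√2/3 + 58) = -4*(58 + I*√2/3) = -232 - 4*I*√2/3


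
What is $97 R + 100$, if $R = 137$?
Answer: $13389$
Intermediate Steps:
$97 R + 100 = 97 \cdot 137 + 100 = 13289 + 100 = 13389$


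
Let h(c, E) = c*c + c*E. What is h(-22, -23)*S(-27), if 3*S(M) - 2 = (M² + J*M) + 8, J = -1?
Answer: 252780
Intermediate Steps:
h(c, E) = c² + E*c
S(M) = 10/3 - M/3 + M²/3 (S(M) = ⅔ + ((M² - M) + 8)/3 = ⅔ + (8 + M² - M)/3 = ⅔ + (8/3 - M/3 + M²/3) = 10/3 - M/3 + M²/3)
h(-22, -23)*S(-27) = (-22*(-23 - 22))*(10/3 - ⅓*(-27) + (⅓)*(-27)²) = (-22*(-45))*(10/3 + 9 + (⅓)*729) = 990*(10/3 + 9 + 243) = 990*(766/3) = 252780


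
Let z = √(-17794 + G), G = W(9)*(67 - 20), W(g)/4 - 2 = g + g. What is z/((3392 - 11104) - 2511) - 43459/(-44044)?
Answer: 3343/3388 - I*√14034/10223 ≈ 0.98672 - 0.011588*I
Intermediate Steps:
W(g) = 8 + 8*g (W(g) = 8 + 4*(g + g) = 8 + 4*(2*g) = 8 + 8*g)
G = 3760 (G = (8 + 8*9)*(67 - 20) = (8 + 72)*47 = 80*47 = 3760)
z = I*√14034 (z = √(-17794 + 3760) = √(-14034) = I*√14034 ≈ 118.47*I)
z/((3392 - 11104) - 2511) - 43459/(-44044) = (I*√14034)/((3392 - 11104) - 2511) - 43459/(-44044) = (I*√14034)/(-7712 - 2511) - 43459*(-1/44044) = (I*√14034)/(-10223) + 3343/3388 = (I*√14034)*(-1/10223) + 3343/3388 = -I*√14034/10223 + 3343/3388 = 3343/3388 - I*√14034/10223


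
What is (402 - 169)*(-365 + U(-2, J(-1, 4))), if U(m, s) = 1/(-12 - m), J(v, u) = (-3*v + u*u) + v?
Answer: -850683/10 ≈ -85068.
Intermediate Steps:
J(v, u) = u² - 2*v (J(v, u) = (-3*v + u²) + v = (u² - 3*v) + v = u² - 2*v)
(402 - 169)*(-365 + U(-2, J(-1, 4))) = (402 - 169)*(-365 - 1/(12 - 2)) = 233*(-365 - 1/10) = 233*(-365 - 1*⅒) = 233*(-365 - ⅒) = 233*(-3651/10) = -850683/10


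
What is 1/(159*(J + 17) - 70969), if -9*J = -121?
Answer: -3/198385 ≈ -1.5122e-5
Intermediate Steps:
J = 121/9 (J = -⅑*(-121) = 121/9 ≈ 13.444)
1/(159*(J + 17) - 70969) = 1/(159*(121/9 + 17) - 70969) = 1/(159*(274/9) - 70969) = 1/(14522/3 - 70969) = 1/(-198385/3) = -3/198385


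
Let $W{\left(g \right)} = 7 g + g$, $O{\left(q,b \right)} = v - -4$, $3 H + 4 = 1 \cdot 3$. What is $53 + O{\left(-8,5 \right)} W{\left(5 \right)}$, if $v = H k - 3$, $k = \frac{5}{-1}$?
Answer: $\frac{479}{3} \approx 159.67$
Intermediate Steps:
$k = -5$ ($k = 5 \left(-1\right) = -5$)
$H = - \frac{1}{3}$ ($H = - \frac{4}{3} + \frac{1 \cdot 3}{3} = - \frac{4}{3} + \frac{1}{3} \cdot 3 = - \frac{4}{3} + 1 = - \frac{1}{3} \approx -0.33333$)
$v = - \frac{4}{3}$ ($v = \left(- \frac{1}{3}\right) \left(-5\right) - 3 = \frac{5}{3} - 3 = - \frac{4}{3} \approx -1.3333$)
$O{\left(q,b \right)} = \frac{8}{3}$ ($O{\left(q,b \right)} = - \frac{4}{3} - -4 = - \frac{4}{3} + 4 = \frac{8}{3}$)
$W{\left(g \right)} = 8 g$
$53 + O{\left(-8,5 \right)} W{\left(5 \right)} = 53 + \frac{8 \cdot 8 \cdot 5}{3} = 53 + \frac{8}{3} \cdot 40 = 53 + \frac{320}{3} = \frac{479}{3}$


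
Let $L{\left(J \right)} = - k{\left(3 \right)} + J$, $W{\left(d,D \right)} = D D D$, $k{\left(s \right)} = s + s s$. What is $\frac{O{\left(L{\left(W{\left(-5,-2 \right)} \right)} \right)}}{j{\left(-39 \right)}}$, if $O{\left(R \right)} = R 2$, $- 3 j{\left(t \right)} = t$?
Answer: $- \frac{40}{13} \approx -3.0769$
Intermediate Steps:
$j{\left(t \right)} = - \frac{t}{3}$
$k{\left(s \right)} = s + s^{2}$
$W{\left(d,D \right)} = D^{3}$ ($W{\left(d,D \right)} = D^{2} D = D^{3}$)
$L{\left(J \right)} = -12 + J$ ($L{\left(J \right)} = - 3 \left(1 + 3\right) + J = - 3 \cdot 4 + J = \left(-1\right) 12 + J = -12 + J$)
$O{\left(R \right)} = 2 R$
$\frac{O{\left(L{\left(W{\left(-5,-2 \right)} \right)} \right)}}{j{\left(-39 \right)}} = \frac{2 \left(-12 + \left(-2\right)^{3}\right)}{\left(- \frac{1}{3}\right) \left(-39\right)} = \frac{2 \left(-12 - 8\right)}{13} = 2 \left(-20\right) \frac{1}{13} = \left(-40\right) \frac{1}{13} = - \frac{40}{13}$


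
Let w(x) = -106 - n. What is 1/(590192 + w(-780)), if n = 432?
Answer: 1/589654 ≈ 1.6959e-6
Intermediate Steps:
w(x) = -538 (w(x) = -106 - 1*432 = -106 - 432 = -538)
1/(590192 + w(-780)) = 1/(590192 - 538) = 1/589654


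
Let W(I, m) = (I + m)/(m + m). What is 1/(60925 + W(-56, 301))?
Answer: 86/5239585 ≈ 1.6414e-5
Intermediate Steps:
W(I, m) = (I + m)/(2*m) (W(I, m) = (I + m)/((2*m)) = (I + m)*(1/(2*m)) = (I + m)/(2*m))
1/(60925 + W(-56, 301)) = 1/(60925 + (1/2)*(-56 + 301)/301) = 1/(60925 + (1/2)*(1/301)*245) = 1/(60925 + 35/86) = 1/(5239585/86) = 86/5239585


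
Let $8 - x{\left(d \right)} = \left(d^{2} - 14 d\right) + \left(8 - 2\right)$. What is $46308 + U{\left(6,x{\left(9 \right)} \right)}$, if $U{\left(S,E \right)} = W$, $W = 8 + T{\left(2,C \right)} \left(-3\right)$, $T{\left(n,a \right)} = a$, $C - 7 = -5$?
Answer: $46310$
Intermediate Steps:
$C = 2$ ($C = 7 - 5 = 2$)
$W = 2$ ($W = 8 + 2 \left(-3\right) = 8 - 6 = 2$)
$x{\left(d \right)} = 2 - d^{2} + 14 d$ ($x{\left(d \right)} = 8 - \left(\left(d^{2} - 14 d\right) + \left(8 - 2\right)\right) = 8 - \left(\left(d^{2} - 14 d\right) + 6\right) = 8 - \left(6 + d^{2} - 14 d\right) = 2 - d^{2} + 14 d$)
$U{\left(S,E \right)} = 2$
$46308 + U{\left(6,x{\left(9 \right)} \right)} = 46308 + 2 = 46310$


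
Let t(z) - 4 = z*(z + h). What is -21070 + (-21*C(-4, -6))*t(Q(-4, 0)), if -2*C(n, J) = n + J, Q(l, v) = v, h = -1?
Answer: -21490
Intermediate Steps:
C(n, J) = -J/2 - n/2 (C(n, J) = -(n + J)/2 = -(J + n)/2 = -J/2 - n/2)
t(z) = 4 + z*(-1 + z) (t(z) = 4 + z*(z - 1) = 4 + z*(-1 + z))
-21070 + (-21*C(-4, -6))*t(Q(-4, 0)) = -21070 + (-21*(-1/2*(-6) - 1/2*(-4)))*(4 + 0**2 - 1*0) = -21070 + (-21*(3 + 2))*(4 + 0 + 0) = -21070 - 21*5*4 = -21070 - 105*4 = -21070 - 420 = -21490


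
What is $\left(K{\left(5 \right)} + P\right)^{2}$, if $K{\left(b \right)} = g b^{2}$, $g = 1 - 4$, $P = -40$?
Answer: $13225$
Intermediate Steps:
$g = -3$ ($g = 1 - 4 = -3$)
$K{\left(b \right)} = - 3 b^{2}$
$\left(K{\left(5 \right)} + P\right)^{2} = \left(- 3 \cdot 5^{2} - 40\right)^{2} = \left(\left(-3\right) 25 - 40\right)^{2} = \left(-75 - 40\right)^{2} = \left(-115\right)^{2} = 13225$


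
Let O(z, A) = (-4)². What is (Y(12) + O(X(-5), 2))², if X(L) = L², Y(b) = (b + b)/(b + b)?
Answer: 289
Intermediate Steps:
Y(b) = 1 (Y(b) = (2*b)/((2*b)) = (2*b)*(1/(2*b)) = 1)
O(z, A) = 16
(Y(12) + O(X(-5), 2))² = (1 + 16)² = 17² = 289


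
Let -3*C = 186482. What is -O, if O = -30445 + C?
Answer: 277817/3 ≈ 92606.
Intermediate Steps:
C = -186482/3 (C = -⅓*186482 = -186482/3 ≈ -62161.)
O = -277817/3 (O = -30445 - 186482/3 = -277817/3 ≈ -92606.)
-O = -1*(-277817/3) = 277817/3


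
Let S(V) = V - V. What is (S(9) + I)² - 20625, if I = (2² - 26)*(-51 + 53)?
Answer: -18689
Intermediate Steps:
I = -44 (I = (4 - 26)*2 = -22*2 = -44)
S(V) = 0
(S(9) + I)² - 20625 = (0 - 44)² - 20625 = (-44)² - 20625 = 1936 - 20625 = -18689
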